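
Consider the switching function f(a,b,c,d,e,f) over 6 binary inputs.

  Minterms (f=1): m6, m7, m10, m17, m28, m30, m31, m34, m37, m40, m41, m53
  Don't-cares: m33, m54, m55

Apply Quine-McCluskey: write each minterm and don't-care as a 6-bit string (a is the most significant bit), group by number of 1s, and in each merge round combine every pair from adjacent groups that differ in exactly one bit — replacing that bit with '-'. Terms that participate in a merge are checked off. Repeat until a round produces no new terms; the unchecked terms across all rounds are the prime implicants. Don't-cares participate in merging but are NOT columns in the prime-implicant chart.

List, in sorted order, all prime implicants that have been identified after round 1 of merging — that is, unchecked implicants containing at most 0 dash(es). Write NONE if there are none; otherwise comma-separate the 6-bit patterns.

001010, 010001, 100010

size-2^0 implicants → 000110(✓)  000111(✓)  001010  010001  011100(✓)  011110(✓)  011111(✓)  100001(✓)  100010  100101(✓)  101000(✓)  101001(✓)  110101(✓)  110110(✓)  110111(✓)
size-2^1 implicants → 00011-  0111-0  01111-  1-0101  10-001  100-01  10100-  1101-1  11011-
Unchecked terms (primes): 00011-, 001010, 010001, 0111-0, 01111-, 1-0101, 10-001, 100-01, 100010, 10100-, 1101-1, 11011-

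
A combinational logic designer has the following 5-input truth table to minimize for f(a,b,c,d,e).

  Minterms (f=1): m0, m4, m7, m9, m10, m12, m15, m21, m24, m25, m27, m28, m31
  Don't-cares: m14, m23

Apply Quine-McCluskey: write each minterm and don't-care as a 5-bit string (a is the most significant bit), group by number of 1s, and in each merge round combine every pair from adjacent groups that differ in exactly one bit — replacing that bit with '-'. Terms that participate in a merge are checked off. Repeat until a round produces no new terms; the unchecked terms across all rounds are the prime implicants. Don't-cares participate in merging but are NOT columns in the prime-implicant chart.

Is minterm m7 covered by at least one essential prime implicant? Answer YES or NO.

YES

Round 0: 00000✓ 00100✓ 00111✓ 01001✓ 01010✓ 01100✓ 01110✓ 01111✓ 10101✓ 10111✓ 11000✓ 11001✓ 11011✓ 11100✓ 11111✓
Round 1: -0111✓ -1001 -1100 -1111✓ 0-100 0-111✓ 00-00 01-10 011-0 0111- 1-111✓ 101-1 11-00 11-11 110-1 1100-
Round 2: --111
PIs = {--111, -1001, -1100, 0-100, 00-00, 01-10, 011-0, 0111-, 101-1, 11-00, 11-11, 110-1, 1100-}
Coverage chart:
  m0: 00-00 ←essential
  m4: 0-100,00-00
  m7: --111 ←essential
  m9: -1001 ←essential
  m10: 01-10 ←essential
  m12: -1100,0-100,011-0
  m15: --111,0111-
  m21: 101-1 ←essential
  m24: 11-00,1100-
  m25: -1001,110-1,1100-
  m27: 11-11,110-1
  m28: -1100,11-00
  m31: --111,11-11
Essential: --111, -1001, 00-00, 01-10, 101-1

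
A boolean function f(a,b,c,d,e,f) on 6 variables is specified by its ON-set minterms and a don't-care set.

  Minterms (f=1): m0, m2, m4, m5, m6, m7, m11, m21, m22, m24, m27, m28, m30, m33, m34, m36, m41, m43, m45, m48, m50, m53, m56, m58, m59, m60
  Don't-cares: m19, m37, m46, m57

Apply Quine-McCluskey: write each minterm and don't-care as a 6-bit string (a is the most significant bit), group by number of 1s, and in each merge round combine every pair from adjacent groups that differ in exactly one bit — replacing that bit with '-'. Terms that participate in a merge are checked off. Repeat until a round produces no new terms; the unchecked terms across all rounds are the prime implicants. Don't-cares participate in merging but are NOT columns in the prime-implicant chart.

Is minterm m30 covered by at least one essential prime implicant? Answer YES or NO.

NO

size-2^0 implicants → 000000(✓)  000010(✓)  000100(✓)  000101(✓)  000110(✓)  000111(✓)  001011(✓)  010011(✓)  010101(✓)  010110(✓)  011000(✓)  011011(✓)  011100(✓)  011110(✓)  100001(✓)  100010(✓)  100100(✓)  100101(✓)  101001(✓)  101011(✓)  101101(✓)  101110  110000(✓)  110010(✓)  110101(✓)  111000(✓)  111001(✓)  111010(✓)  111011(✓)  111100(✓)
size-2^1 implicants → -00010  -00100(✓)  -00101(✓)  -01011(✓)  -10101(✓)  -11000(✓)  -11011(✓)  -11100(✓)  0-0101(✓)  0-0110  0-1011(✓)  000-00(✓)  000-10(✓)  0000-0(✓)  0001-0(✓)  0001-1(✓)  00010-(✓)  00011-(✓)  01-011  01-110  011-00(✓)  0111-0  1-0010  1-0101(✓)  1-1001(✓)  1-1011(✓)  10-001(✓)  10-101(✓)  100-01(✓)  10010-(✓)  101-01(✓)  1010-1(✓)  11-000(✓)  11-010(✓)  1100-0(✓)  111-00(✓)  1110-0(✓)  1110-1(✓)  11100-(✓)  11101-(✓)
size-2^2 implicants → --0101  --1011  -0010-  -11-00  000--0  0001--  1-10-1  10--01  11-0-0  1110--
Unchecked terms (primes): --0101, --1011, -00010, -0010-, -11-00, 0-0110, 000--0, 0001--, 01-011, 01-110, 0111-0, 1-0010, 1-10-1, 10--01, 101110, 11-0-0, 1110--
Minterm coverage:
  m0 ⊆ 000--0 [E]
  m2 ⊆ -00010,000--0
  m4 ⊆ -0010-,000--0,0001--
  m5 ⊆ --0101,-0010-,0001--
  m6 ⊆ 0-0110,000--0,0001--
  m7 ⊆ 0001-- [E]
  m11 ⊆ --1011 [E]
  m21 ⊆ --0101 [E]
  m22 ⊆ 0-0110,01-110
  m24 ⊆ -11-00 [E]
  m27 ⊆ --1011,01-011
  m28 ⊆ -11-00,0111-0
  m30 ⊆ 01-110,0111-0
  m33 ⊆ 10--01 [E]
  m34 ⊆ -00010,1-0010
  m36 ⊆ -0010- [E]
  m41 ⊆ 1-10-1,10--01
  m43 ⊆ --1011,1-10-1
  m45 ⊆ 10--01 [E]
  m48 ⊆ 11-0-0 [E]
  m50 ⊆ 1-0010,11-0-0
  m53 ⊆ --0101 [E]
  m56 ⊆ -11-00,11-0-0,1110--
  m58 ⊆ 11-0-0,1110--
  m59 ⊆ --1011,1-10-1,1110--
  m60 ⊆ -11-00 [E]
E = {--0101, --1011, -0010-, -11-00, 000--0, 0001--, 10--01, 11-0-0}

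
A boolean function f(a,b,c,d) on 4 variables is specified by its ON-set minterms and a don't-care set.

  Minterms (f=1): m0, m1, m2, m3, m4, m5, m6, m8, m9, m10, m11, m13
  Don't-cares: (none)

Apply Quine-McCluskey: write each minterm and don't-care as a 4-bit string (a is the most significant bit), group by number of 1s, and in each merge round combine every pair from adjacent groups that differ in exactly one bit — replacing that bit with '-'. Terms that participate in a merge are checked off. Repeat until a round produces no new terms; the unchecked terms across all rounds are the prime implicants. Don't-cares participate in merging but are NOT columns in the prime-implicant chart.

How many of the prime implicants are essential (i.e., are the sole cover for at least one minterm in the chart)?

3

[col 0] 0000*, 0001*, 0010*, 0011*, 0100*, 0101*, 0110*, 1000*, 1001*, 1010*, 1011*, 1101*
[col 1] -000*, -001*, -010*, -011*, -101*, 0-00*, 0-01*, 0-10*, 00-0*, 00-1*, 000-*, 001-*, 01-0*, 010-*, 1-01*, 10-0*, 10-1*, 100-*, 101-*
[col 2] --01, -0-0*, -0-1*, -00-*, -01-*, 0--0, 0-0-, 00--*, 10--*
[col 3] -0--
Prime implicants: --01, -0--, 0--0, 0-0-
PI chart (minterm → PIs covering it):
  0 | -0--,0--0,0-0-
  1 | --01,-0--,0-0-
  2 | -0--,0--0
  3 | -0--  (sole → essential)
  4 | 0--0,0-0-
  5 | --01,0-0-
  6 | 0--0  (sole → essential)
  8 | -0--  (sole → essential)
  9 | --01,-0--
  10 | -0--  (sole → essential)
  11 | -0--  (sole → essential)
  13 | --01  (sole → essential)
Essential prime implicants: --01, -0--, 0--0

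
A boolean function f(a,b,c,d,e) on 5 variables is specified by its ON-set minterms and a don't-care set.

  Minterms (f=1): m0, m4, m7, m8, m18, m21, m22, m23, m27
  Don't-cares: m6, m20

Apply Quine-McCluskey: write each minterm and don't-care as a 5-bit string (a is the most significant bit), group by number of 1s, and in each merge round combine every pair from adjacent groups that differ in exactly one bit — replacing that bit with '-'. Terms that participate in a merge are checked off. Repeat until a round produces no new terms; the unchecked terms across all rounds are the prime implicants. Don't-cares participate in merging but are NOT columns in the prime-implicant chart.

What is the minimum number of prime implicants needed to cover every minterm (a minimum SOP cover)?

[col 0] 00000*, 00100*, 00110*, 00111*, 01000*, 10010*, 10100*, 10101*, 10110*, 10111*, 11011
[col 1] -0100*, -0110*, -0111*, 0-000, 00-00, 001-0*, 0011-*, 10-10, 101-0*, 101-1*, 1010-*, 1011-*
[col 2] -01-0, -011-, 101--
Prime implicants: -01-0, -011-, 0-000, 00-00, 10-10, 101--, 11011
PI chart (minterm → PIs covering it):
  0 | 0-000,00-00
  4 | -01-0,00-00
  7 | -011-  (sole → essential)
  8 | 0-000  (sole → essential)
  18 | 10-10  (sole → essential)
  21 | 101--  (sole → essential)
  22 | -01-0,-011-,10-10,101--
  23 | -011-,101--
  27 | 11011  (sole → essential)
Essential prime implicants: -011-, 0-000, 10-10, 101--, 11011
Petrick residual → -01-0
Minimum SOP uses 6 PIs: b'ce' + b'cd + a'c'd'e' + ab'de' + ab'c + abc'de

6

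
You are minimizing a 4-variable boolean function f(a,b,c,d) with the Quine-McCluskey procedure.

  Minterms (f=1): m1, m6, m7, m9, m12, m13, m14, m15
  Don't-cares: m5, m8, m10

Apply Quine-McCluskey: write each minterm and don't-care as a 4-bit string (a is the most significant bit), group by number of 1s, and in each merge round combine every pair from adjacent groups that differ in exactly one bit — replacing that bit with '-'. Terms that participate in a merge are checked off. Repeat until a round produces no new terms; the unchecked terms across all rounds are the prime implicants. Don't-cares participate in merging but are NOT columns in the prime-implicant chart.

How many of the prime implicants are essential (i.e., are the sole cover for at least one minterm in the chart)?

2

[col 0] 0001*, 0101*, 0110*, 0111*, 1000*, 1001*, 1010*, 1100*, 1101*, 1110*, 1111*
[col 1] -001*, -101*, -110*, -111*, 0-01*, 01-1*, 011-*, 1-00*, 1-01*, 1-10*, 10-0*, 100-*, 11-0*, 11-1*, 110-*, 111-*
[col 2] --01, -1-1, -11-, 1--0, 1-0-, 11--
Prime implicants: --01, -1-1, -11-, 1--0, 1-0-, 11--
PI chart (minterm → PIs covering it):
  1 | --01  (sole → essential)
  6 | -11-  (sole → essential)
  7 | -1-1,-11-
  9 | --01,1-0-
  12 | 1--0,1-0-,11--
  13 | --01,-1-1,1-0-,11--
  14 | -11-,1--0,11--
  15 | -1-1,-11-,11--
Essential prime implicants: --01, -11-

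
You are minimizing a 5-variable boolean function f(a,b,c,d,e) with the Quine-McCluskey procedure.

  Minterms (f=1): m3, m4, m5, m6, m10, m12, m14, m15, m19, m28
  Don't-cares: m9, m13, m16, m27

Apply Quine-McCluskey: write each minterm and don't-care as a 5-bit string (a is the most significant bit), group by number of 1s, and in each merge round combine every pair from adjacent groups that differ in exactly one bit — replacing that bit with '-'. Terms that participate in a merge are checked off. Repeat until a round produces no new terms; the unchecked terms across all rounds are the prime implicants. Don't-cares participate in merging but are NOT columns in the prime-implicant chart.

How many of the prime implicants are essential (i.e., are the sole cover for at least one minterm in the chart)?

[col 0] 00011*, 00100*, 00101*, 00110*, 01001*, 01010*, 01100*, 01101*, 01110*, 01111*, 10000, 10011*, 11011*, 11100*
[col 1] -0011, -1100, 0-100*, 0-101*, 0-110*, 001-0*, 0010-*, 01-01, 01-10, 011-0*, 011-1*, 0110-*, 0111-*, 1-011
[col 2] 0-1-0, 0-10-, 011--
Prime implicants: -0011, -1100, 0-1-0, 0-10-, 01-01, 01-10, 011--, 1-011, 10000
PI chart (minterm → PIs covering it):
  3 | -0011  (sole → essential)
  4 | 0-1-0,0-10-
  5 | 0-10-  (sole → essential)
  6 | 0-1-0  (sole → essential)
  10 | 01-10  (sole → essential)
  12 | -1100,0-1-0,0-10-,011--
  14 | 0-1-0,01-10,011--
  15 | 011--  (sole → essential)
  19 | -0011,1-011
  28 | -1100  (sole → essential)
Essential prime implicants: -0011, -1100, 0-1-0, 0-10-, 01-10, 011--

6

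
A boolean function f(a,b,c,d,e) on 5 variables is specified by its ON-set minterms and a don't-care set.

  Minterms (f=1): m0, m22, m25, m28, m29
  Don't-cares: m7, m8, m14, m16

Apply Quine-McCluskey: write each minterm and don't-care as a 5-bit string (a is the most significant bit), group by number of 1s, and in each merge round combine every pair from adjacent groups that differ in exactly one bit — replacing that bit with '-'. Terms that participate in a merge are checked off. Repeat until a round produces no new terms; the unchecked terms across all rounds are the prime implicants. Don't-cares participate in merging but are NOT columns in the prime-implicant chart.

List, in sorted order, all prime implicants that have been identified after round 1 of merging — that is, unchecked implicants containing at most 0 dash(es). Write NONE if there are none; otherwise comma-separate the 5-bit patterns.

size-2^0 implicants → 00000(✓)  00111  01000(✓)  01110  10000(✓)  10110  11001(✓)  11100(✓)  11101(✓)
size-2^1 implicants → -0000  0-000  11-01  1110-
Unchecked terms (primes): -0000, 0-000, 00111, 01110, 10110, 11-01, 1110-

00111, 01110, 10110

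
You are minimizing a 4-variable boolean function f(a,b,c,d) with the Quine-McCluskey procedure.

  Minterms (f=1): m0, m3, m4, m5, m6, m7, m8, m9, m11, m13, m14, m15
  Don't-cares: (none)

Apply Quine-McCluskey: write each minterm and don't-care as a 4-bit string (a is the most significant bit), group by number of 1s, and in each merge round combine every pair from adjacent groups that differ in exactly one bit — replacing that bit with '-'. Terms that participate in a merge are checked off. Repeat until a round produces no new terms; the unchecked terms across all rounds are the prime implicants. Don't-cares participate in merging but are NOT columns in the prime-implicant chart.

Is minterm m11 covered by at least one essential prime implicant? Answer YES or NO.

YES

Round 0: 0000✓ 0011✓ 0100✓ 0101✓ 0110✓ 0111✓ 1000✓ 1001✓ 1011✓ 1101✓ 1110✓ 1111✓
Round 1: -000 -011✓ -101✓ -110✓ -111✓ 0-00 0-11✓ 01-0✓ 01-1✓ 010-✓ 011-✓ 1-01✓ 1-11✓ 10-1✓ 100- 11-1✓ 111-✓
Round 2: --11 -1-1 -11- 01-- 1--1
PIs = {--11, -000, -1-1, -11-, 0-00, 01--, 1--1, 100-}
Coverage chart:
  m0: -000,0-00
  m3: --11 ←essential
  m4: 0-00,01--
  m5: -1-1,01--
  m6: -11-,01--
  m7: --11,-1-1,-11-,01--
  m8: -000,100-
  m9: 1--1,100-
  m11: --11,1--1
  m13: -1-1,1--1
  m14: -11- ←essential
  m15: --11,-1-1,-11-,1--1
Essential: --11, -11-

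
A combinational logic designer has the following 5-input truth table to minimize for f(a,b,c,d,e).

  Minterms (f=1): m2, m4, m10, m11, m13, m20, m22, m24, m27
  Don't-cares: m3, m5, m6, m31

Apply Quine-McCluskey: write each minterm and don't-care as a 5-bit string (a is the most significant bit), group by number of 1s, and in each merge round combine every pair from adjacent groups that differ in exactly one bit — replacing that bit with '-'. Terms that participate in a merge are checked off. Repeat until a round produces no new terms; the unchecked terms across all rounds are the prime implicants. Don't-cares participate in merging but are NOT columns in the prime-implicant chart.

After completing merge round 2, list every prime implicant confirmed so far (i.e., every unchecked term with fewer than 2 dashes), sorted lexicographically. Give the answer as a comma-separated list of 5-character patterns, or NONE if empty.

-1011, 0-101, 00-10, 0010-, 11-11, 11000

size-2^0 implicants → 00010(✓)  00011(✓)  00100(✓)  00101(✓)  00110(✓)  01010(✓)  01011(✓)  01101(✓)  10100(✓)  10110(✓)  11000  11011(✓)  11111(✓)
size-2^1 implicants → -0100(✓)  -0110(✓)  -1011  0-010(✓)  0-011(✓)  0-101  00-10  0001-(✓)  001-0(✓)  0010-  0101-(✓)  101-0(✓)  11-11
size-2^2 implicants → -01-0  0-01-
Unchecked terms (primes): -01-0, -1011, 0-01-, 0-101, 00-10, 0010-, 11-11, 11000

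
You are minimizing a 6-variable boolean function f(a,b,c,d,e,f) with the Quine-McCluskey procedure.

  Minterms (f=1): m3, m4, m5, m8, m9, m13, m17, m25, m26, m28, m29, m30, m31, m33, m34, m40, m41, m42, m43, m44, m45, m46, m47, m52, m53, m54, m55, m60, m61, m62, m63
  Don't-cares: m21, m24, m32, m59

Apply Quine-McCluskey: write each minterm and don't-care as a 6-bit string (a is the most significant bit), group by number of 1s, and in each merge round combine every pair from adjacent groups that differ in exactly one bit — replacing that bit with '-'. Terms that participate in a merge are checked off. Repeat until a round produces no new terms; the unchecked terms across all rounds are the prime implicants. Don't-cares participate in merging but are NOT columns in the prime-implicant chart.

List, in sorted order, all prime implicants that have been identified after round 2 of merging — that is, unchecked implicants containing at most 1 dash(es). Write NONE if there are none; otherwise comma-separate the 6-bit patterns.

000011, 00010-

Round 0: 000011 000100✓ 000101✓ 001000✓ 001001✓ 001101✓ 010001✓ 010101✓ 011000✓ 011001✓ 011010✓ 011100✓ 011101✓ 011110✓ 011111✓ 100000✓ 100001✓ 100010✓ 101000✓ 101001✓ 101010✓ 101011✓ 101100✓ 101101✓ 101110✓ 101111✓ 110100✓ 110101✓ 110110✓ 110111✓ 111011✓ 111100✓ 111101✓ 111110✓ 111111✓
Round 1: -01000✓ -01001✓ -01101✓ -10101✓ -11100✓ -11101✓ -11110✓ -11111✓ 0-0101✓ 0-1000✓ 0-1001✓ 0-1101✓ 00-101✓ 00010- 001-01✓ 00100-✓ 01-001✓ 01-101✓ 010-01✓ 011-00✓ 011-01✓ 011-10✓ 0110-0✓ 01100-✓ 0111-0✓ 0111-1✓ 01110-✓ 01111-✓ 1-1011✓ 1-1100✓ 1-1101✓ 1-1110✓ 1-1111✓ 10-000✓ 10-001✓ 10-010✓ 1000-0✓ 10000-✓ 101-00✓ 101-01✓ 101-10✓ 101-11✓ 1010-0✓ 1010-1✓ 10100-✓ 10101-✓ 1011-0✓ 1011-1✓ 10110-✓ 10111-✓ 11-100✓ 11-101✓ 11-110✓ 11-111✓ 1101-0✓ 1101-1✓ 11010-✓ 11011-✓ 111-11✓ 1111-0✓ 1111-1✓ 11110-✓ 11111-✓
Round 2: --1101 -01-01 -0100- -1-101 -111-0✓ -111-1✓ -1110-✓ -1111-✓ 0--101 0-1-01 0-100- 01--01 011--0 011-0- 0111--✓ 1-1-11 1-11-0✓ 1-11-1✓ 1-110-✓ 1-111-✓ 10-0-0 10-00- 101--0✓ 101--1✓ 101-0-✓ 101-1-✓ 1010--✓ 1011--✓ 11-1-0✓ 11-1-1✓ 11-10-✓ 11-11-✓ 1101--✓ 1111--✓
Round 3: -111-- 1-11-- 101--- 11-1--
PIs = {--1101, -01-01, -0100-, -1-101, -111--, 0--101, 0-1-01, 0-100-, 000011, 00010-, 01--01, 011--0, 011-0-, 1-1-11, 1-11--, 10-0-0, 10-00-, 101---, 11-1--}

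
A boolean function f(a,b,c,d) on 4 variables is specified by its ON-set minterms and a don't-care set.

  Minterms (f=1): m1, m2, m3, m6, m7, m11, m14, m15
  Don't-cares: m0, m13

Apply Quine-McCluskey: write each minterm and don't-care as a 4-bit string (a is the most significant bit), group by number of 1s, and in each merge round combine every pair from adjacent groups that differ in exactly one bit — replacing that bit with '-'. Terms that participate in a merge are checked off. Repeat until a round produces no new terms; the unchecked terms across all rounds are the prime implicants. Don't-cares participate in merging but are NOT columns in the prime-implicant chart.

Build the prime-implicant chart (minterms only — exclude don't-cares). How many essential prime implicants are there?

3

size-2^0 implicants → 0000(✓)  0001(✓)  0010(✓)  0011(✓)  0110(✓)  0111(✓)  1011(✓)  1101(✓)  1110(✓)  1111(✓)
size-2^1 implicants → -011(✓)  -110(✓)  -111(✓)  0-10(✓)  0-11(✓)  00-0(✓)  00-1(✓)  000-(✓)  001-(✓)  011-(✓)  1-11(✓)  11-1  111-(✓)
size-2^2 implicants → --11  -11-  0-1-  00--
Unchecked terms (primes): --11, -11-, 0-1-, 00--, 11-1
Minterm coverage:
  m1 ⊆ 00-- [E]
  m2 ⊆ 0-1-,00--
  m3 ⊆ --11,0-1-,00--
  m6 ⊆ -11-,0-1-
  m7 ⊆ --11,-11-,0-1-
  m11 ⊆ --11 [E]
  m14 ⊆ -11- [E]
  m15 ⊆ --11,-11-,11-1
E = {--11, -11-, 00--}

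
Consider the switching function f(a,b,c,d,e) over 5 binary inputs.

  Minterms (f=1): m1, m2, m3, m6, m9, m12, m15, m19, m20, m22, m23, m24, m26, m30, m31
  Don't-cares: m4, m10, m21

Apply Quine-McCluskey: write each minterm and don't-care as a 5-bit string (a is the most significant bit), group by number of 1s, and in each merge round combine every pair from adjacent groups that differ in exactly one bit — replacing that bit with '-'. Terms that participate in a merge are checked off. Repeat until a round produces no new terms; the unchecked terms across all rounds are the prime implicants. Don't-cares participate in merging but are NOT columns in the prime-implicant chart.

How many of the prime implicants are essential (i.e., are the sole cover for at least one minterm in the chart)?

4

[col 0] 00001*, 00010*, 00011*, 00100*, 00110*, 01001*, 01010*, 01100*, 01111*, 10011*, 10100*, 10101*, 10110*, 10111*, 11000*, 11010*, 11110*, 11111*
[col 1] -0011, -0100*, -0110*, -1010, -1111, 0-001, 0-010, 0-100, 00-10, 000-1, 0001-, 001-0*, 1-110*, 1-111*, 10-11, 101-0*, 101-1*, 1010-*, 1011-*, 11-10, 110-0, 1111-*
[col 2] -01-0, 1-11-, 101--
Prime implicants: -0011, -01-0, -1010, -1111, 0-001, 0-010, 0-100, 00-10, 000-1, 0001-, 1-11-, 10-11, 101--, 11-10, 110-0
PI chart (minterm → PIs covering it):
  1 | 0-001,000-1
  2 | 0-010,00-10,0001-
  3 | -0011,000-1,0001-
  6 | -01-0,00-10
  9 | 0-001  (sole → essential)
  12 | 0-100  (sole → essential)
  15 | -1111  (sole → essential)
  19 | -0011,10-11
  20 | -01-0,101--
  22 | -01-0,1-11-,101--
  23 | 1-11-,10-11,101--
  24 | 110-0  (sole → essential)
  26 | -1010,11-10,110-0
  30 | 1-11-,11-10
  31 | -1111,1-11-
Essential prime implicants: -1111, 0-001, 0-100, 110-0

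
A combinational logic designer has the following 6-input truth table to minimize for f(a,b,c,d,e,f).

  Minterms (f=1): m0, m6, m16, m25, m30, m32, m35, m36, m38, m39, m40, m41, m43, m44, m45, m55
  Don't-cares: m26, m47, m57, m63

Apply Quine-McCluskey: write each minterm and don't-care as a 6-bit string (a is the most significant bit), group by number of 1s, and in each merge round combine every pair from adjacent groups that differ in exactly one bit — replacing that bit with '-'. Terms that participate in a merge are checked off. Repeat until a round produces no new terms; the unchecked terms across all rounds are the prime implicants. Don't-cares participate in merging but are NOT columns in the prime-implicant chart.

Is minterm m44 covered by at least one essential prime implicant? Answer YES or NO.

NO

Round 0: 000000✓ 000110✓ 010000✓ 011001✓ 011010✓ 011110✓ 100000✓ 100011✓ 100100✓ 100110✓ 100111✓ 101000✓ 101001✓ 101011✓ 101100✓ 101101✓ 101111✓ 110111✓ 111001✓ 111111✓
Round 1: -00000 -00110 -11001 0-0000 011-10 1-0111✓ 1-1001 1-1111✓ 10-000✓ 10-011✓ 10-100✓ 10-111✓ 100-00✓ 100-11✓ 1001-0 10011- 101-00✓ 101-01✓ 101-11✓ 1010-1✓ 10100-✓ 1011-1✓ 10110-✓ 11-111✓
Round 2: 1--111 10--00 10--11 101--1 101-0-
PIs = {-00000, -00110, -11001, 0-0000, 011-10, 1--111, 1-1001, 10--00, 10--11, 1001-0, 10011-, 101--1, 101-0-}
Coverage chart:
  m0: -00000,0-0000
  m6: -00110 ←essential
  m16: 0-0000 ←essential
  m25: -11001 ←essential
  m30: 011-10 ←essential
  m32: -00000,10--00
  m35: 10--11 ←essential
  m36: 10--00,1001-0
  m38: -00110,1001-0,10011-
  m39: 1--111,10--11,10011-
  m40: 10--00,101-0-
  m41: 1-1001,101--1,101-0-
  m43: 10--11,101--1
  m44: 10--00,101-0-
  m45: 101--1,101-0-
  m55: 1--111 ←essential
Essential: -00110, -11001, 0-0000, 011-10, 1--111, 10--11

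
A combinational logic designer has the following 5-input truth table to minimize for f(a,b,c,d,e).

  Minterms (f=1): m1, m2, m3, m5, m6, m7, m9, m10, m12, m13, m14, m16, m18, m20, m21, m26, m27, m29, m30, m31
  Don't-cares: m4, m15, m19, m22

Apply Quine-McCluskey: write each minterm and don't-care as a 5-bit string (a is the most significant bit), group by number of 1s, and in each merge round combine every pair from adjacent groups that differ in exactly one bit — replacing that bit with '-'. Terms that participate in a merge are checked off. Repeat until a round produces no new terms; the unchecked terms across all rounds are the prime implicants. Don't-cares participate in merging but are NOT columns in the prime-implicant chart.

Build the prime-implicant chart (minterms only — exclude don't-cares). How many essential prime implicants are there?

4

Round 0: 00001✓ 00010✓ 00011✓ 00100✓ 00101✓ 00110✓ 00111✓ 01001✓ 01010✓ 01100✓ 01101✓ 01110✓ 01111✓ 10000✓ 10010✓ 10011✓ 10100✓ 10101✓ 10110✓ 11010✓ 11011✓ 11101✓ 11110✓ 11111✓
Round 1: -0010✓ -0011✓ -0100✓ -0101✓ -0110✓ -1010✓ -1101✓ -1110✓ -1111✓ 0-001✓ 0-010✓ 0-100✓ 0-101✓ 0-110✓ 0-111✓ 00-01✓ 00-10✓ 00-11✓ 000-1✓ 0001-✓ 001-0✓ 001-1✓ 0010-✓ 0011-✓ 01-01✓ 01-10✓ 011-0✓ 011-1✓ 0110-✓ 0111-✓ 1-010✓ 1-011✓ 1-101✓ 1-110✓ 10-00✓ 10-10✓ 100-0✓ 1001-✓ 101-0✓ 1010-✓ 11-10✓ 11-11✓ 1101-✓ 111-1✓ 1111-✓
Round 2: --010✓ --101 --110✓ -0-10✓ -001- -01-0 -010- -1-10✓ -11-1 -111- 0--01 0--10✓ 0-1-0✓ 0-1-1✓ 0-10-✓ 0-11-✓ 00--1 00-1- 001--✓ 011--✓ 1--10✓ 1-01- 10--0 11-1-
Round 3: ---10 0-1--
PIs = {---10, --101, -001-, -01-0, -010-, -11-1, -111-, 0--01, 0-1--, 00--1, 00-1-, 1-01-, 10--0, 11-1-}
Coverage chart:
  m1: 0--01,00--1
  m2: ---10,-001-,00-1-
  m3: -001-,00--1,00-1-
  m5: --101,-010-,0--01,0-1--,00--1
  m6: ---10,-01-0,0-1--,00-1-
  m7: 0-1--,00--1,00-1-
  m9: 0--01 ←essential
  m10: ---10 ←essential
  m12: 0-1-- ←essential
  m13: --101,-11-1,0--01,0-1--
  m14: ---10,-111-,0-1--
  m16: 10--0 ←essential
  m18: ---10,-001-,1-01-,10--0
  m20: -01-0,-010-,10--0
  m21: --101,-010-
  m26: ---10,1-01-,11-1-
  m27: 1-01-,11-1-
  m29: --101,-11-1
  m30: ---10,-111-,11-1-
  m31: -11-1,-111-,11-1-
Essential: ---10, 0--01, 0-1--, 10--0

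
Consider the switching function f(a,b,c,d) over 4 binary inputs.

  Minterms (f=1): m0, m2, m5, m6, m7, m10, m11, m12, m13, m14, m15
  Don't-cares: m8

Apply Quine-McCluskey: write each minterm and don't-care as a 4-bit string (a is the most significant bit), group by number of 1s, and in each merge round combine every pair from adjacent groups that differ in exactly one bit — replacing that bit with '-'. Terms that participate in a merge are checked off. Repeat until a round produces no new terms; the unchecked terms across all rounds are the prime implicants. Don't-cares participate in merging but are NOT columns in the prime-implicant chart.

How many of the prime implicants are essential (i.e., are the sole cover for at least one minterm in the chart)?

[col 0] 0000*, 0010*, 0101*, 0110*, 0111*, 1000*, 1010*, 1011*, 1100*, 1101*, 1110*, 1111*
[col 1] -000*, -010*, -101*, -110*, -111*, 0-10*, 00-0*, 01-1*, 011-*, 1-00*, 1-10*, 1-11*, 10-0*, 101-*, 11-0*, 11-1*, 110-*, 111-*
[col 2] --10, -0-0, -1-1, -11-, 1--0, 1-1-, 11--
Prime implicants: --10, -0-0, -1-1, -11-, 1--0, 1-1-, 11--
PI chart (minterm → PIs covering it):
  0 | -0-0  (sole → essential)
  2 | --10,-0-0
  5 | -1-1  (sole → essential)
  6 | --10,-11-
  7 | -1-1,-11-
  10 | --10,-0-0,1--0,1-1-
  11 | 1-1-  (sole → essential)
  12 | 1--0,11--
  13 | -1-1,11--
  14 | --10,-11-,1--0,1-1-,11--
  15 | -1-1,-11-,1-1-,11--
Essential prime implicants: -0-0, -1-1, 1-1-

3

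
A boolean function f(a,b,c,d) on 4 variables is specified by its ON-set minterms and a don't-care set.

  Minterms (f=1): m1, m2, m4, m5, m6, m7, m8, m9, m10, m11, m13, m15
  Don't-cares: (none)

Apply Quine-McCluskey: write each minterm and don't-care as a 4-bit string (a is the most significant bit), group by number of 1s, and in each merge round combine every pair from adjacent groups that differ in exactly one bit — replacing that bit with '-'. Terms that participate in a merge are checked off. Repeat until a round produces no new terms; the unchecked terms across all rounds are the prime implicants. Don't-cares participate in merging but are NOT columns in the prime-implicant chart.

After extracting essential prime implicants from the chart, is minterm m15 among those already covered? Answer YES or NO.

[col 0] 0001*, 0010*, 0100*, 0101*, 0110*, 0111*, 1000*, 1001*, 1010*, 1011*, 1101*, 1111*
[col 1] -001*, -010, -101*, -111*, 0-01*, 0-10, 01-0*, 01-1*, 010-*, 011-*, 1-01*, 1-11*, 10-0*, 10-1*, 100-*, 101-*, 11-1*
[col 2] --01, -1-1, 01--, 1--1, 10--
Prime implicants: --01, -010, -1-1, 0-10, 01--, 1--1, 10--
PI chart (minterm → PIs covering it):
  1 | --01  (sole → essential)
  2 | -010,0-10
  4 | 01--  (sole → essential)
  5 | --01,-1-1,01--
  6 | 0-10,01--
  7 | -1-1,01--
  8 | 10--  (sole → essential)
  9 | --01,1--1,10--
  10 | -010,10--
  11 | 1--1,10--
  13 | --01,-1-1,1--1
  15 | -1-1,1--1
Essential prime implicants: --01, 01--, 10--

NO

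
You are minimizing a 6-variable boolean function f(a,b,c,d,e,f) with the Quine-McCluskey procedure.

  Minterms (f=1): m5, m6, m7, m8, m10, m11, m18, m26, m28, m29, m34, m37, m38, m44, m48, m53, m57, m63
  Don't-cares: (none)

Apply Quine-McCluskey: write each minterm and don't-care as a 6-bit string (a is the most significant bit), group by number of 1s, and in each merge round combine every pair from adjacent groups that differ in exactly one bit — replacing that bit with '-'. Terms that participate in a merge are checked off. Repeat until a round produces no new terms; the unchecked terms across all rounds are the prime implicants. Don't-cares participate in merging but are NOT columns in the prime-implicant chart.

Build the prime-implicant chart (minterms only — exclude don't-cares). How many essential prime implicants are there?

size-2^0 implicants → 000101(✓)  000110(✓)  000111(✓)  001000(✓)  001010(✓)  001011(✓)  010010(✓)  011010(✓)  011100(✓)  011101(✓)  100010(✓)  100101(✓)  100110(✓)  101100  110000  110101(✓)  111001  111111
size-2^1 implicants → -00101  -00110  0-1010  0001-1  00011-  0010-0  00101-  01-010  01110-  1-0101  100-10
Unchecked terms (primes): -00101, -00110, 0-1010, 0001-1, 00011-, 0010-0, 00101-, 01-010, 01110-, 1-0101, 100-10, 101100, 110000, 111001, 111111
Minterm coverage:
  m5 ⊆ -00101,0001-1
  m6 ⊆ -00110,00011-
  m7 ⊆ 0001-1,00011-
  m8 ⊆ 0010-0 [E]
  m10 ⊆ 0-1010,0010-0,00101-
  m11 ⊆ 00101- [E]
  m18 ⊆ 01-010 [E]
  m26 ⊆ 0-1010,01-010
  m28 ⊆ 01110- [E]
  m29 ⊆ 01110- [E]
  m34 ⊆ 100-10 [E]
  m37 ⊆ -00101,1-0101
  m38 ⊆ -00110,100-10
  m44 ⊆ 101100 [E]
  m48 ⊆ 110000 [E]
  m53 ⊆ 1-0101 [E]
  m57 ⊆ 111001 [E]
  m63 ⊆ 111111 [E]
E = {0010-0, 00101-, 01-010, 01110-, 1-0101, 100-10, 101100, 110000, 111001, 111111}

10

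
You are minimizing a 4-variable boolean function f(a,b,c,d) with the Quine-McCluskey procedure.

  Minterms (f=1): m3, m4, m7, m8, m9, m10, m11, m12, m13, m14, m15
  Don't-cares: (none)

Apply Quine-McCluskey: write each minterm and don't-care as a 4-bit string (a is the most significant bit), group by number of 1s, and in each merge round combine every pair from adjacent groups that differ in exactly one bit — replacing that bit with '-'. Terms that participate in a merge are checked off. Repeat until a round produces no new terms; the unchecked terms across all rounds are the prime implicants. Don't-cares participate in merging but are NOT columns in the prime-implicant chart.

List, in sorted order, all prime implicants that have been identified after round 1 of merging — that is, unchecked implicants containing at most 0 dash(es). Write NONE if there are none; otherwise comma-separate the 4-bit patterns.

size-2^0 implicants → 0011(✓)  0100(✓)  0111(✓)  1000(✓)  1001(✓)  1010(✓)  1011(✓)  1100(✓)  1101(✓)  1110(✓)  1111(✓)
size-2^1 implicants → -011(✓)  -100  -111(✓)  0-11(✓)  1-00(✓)  1-01(✓)  1-10(✓)  1-11(✓)  10-0(✓)  10-1(✓)  100-(✓)  101-(✓)  11-0(✓)  11-1(✓)  110-(✓)  111-(✓)
size-2^2 implicants → --11  1--0(✓)  1--1(✓)  1-0-(✓)  1-1-(✓)  10--(✓)  11--(✓)
size-2^3 implicants → 1---
Unchecked terms (primes): --11, -100, 1---

NONE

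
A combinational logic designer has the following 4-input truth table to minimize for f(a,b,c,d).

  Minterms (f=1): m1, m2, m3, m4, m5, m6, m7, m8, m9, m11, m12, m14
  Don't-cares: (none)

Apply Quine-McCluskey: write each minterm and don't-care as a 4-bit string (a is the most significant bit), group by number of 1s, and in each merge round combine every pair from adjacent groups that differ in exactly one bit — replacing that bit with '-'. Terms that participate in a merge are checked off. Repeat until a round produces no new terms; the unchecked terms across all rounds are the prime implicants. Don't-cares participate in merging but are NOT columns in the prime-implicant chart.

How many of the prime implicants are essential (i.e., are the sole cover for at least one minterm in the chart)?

[col 0] 0001*, 0010*, 0011*, 0100*, 0101*, 0110*, 0111*, 1000*, 1001*, 1011*, 1100*, 1110*
[col 1] -001*, -011*, -100*, -110*, 0-01*, 0-10*, 0-11*, 00-1*, 001-*, 01-0*, 01-1*, 010-*, 011-*, 1-00, 10-1*, 100-, 11-0*
[col 2] -0-1, -1-0, 0--1, 0-1-, 01--
Prime implicants: -0-1, -1-0, 0--1, 0-1-, 01--, 1-00, 100-
PI chart (minterm → PIs covering it):
  1 | -0-1,0--1
  2 | 0-1-  (sole → essential)
  3 | -0-1,0--1,0-1-
  4 | -1-0,01--
  5 | 0--1,01--
  6 | -1-0,0-1-,01--
  7 | 0--1,0-1-,01--
  8 | 1-00,100-
  9 | -0-1,100-
  11 | -0-1  (sole → essential)
  12 | -1-0,1-00
  14 | -1-0  (sole → essential)
Essential prime implicants: -0-1, -1-0, 0-1-

3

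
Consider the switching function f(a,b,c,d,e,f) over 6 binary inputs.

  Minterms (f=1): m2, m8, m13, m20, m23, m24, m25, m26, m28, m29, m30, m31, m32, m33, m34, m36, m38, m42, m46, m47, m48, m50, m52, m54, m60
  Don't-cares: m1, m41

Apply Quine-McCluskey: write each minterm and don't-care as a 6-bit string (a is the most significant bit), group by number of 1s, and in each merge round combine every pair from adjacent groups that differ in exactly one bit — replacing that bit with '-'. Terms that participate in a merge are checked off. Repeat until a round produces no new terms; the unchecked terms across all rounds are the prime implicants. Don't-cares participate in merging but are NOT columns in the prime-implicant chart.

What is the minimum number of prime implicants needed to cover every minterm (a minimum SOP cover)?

11

[col 0] 000001*, 000010*, 001000*, 001101*, 010100*, 010111*, 011000*, 011001*, 011010*, 011100*, 011101*, 011110*, 011111*, 100000*, 100001*, 100010*, 100100*, 100110*, 101001*, 101010*, 101110*, 101111*, 110000*, 110010*, 110100*, 110110*, 111100*
[col 1] -00001, -00010, -10100*, -11100*, 0-1000, 0-1101, 01-100*, 01-111, 011-00*, 011-01*, 011-10*, 0110-0*, 01100-*, 0111-0*, 0111-1*, 01110-*, 01111-*, 1-0000*, 1-0010*, 1-0100*, 1-0110*, 10-001, 10-010*, 10-110*, 100-00*, 100-10*, 1000-0*, 10000-, 1001-0*, 101-10*, 10111-, 11-100*, 110-00*, 110-10*, 1100-0*, 1101-0*
[col 2] -1-100, 011--0, 011-0-, 0111--, 1-0-00*, 1-0-10*, 1-00-0*, 1-01-0*, 10--10, 100--0*, 110--0*
[col 3] 1-0--0
Prime implicants: -00001, -00010, -1-100, 0-1000, 0-1101, 01-111, 011--0, 011-0-, 0111--, 1-0--0, 10--10, 10-001, 10000-, 10111-
PI chart (minterm → PIs covering it):
  2 | -00010  (sole → essential)
  8 | 0-1000  (sole → essential)
  13 | 0-1101  (sole → essential)
  20 | -1-100  (sole → essential)
  23 | 01-111  (sole → essential)
  24 | 0-1000,011--0,011-0-
  25 | 011-0-  (sole → essential)
  26 | 011--0  (sole → essential)
  28 | -1-100,011--0,011-0-,0111--
  29 | 0-1101,011-0-,0111--
  30 | 011--0,0111--
  31 | 01-111,0111--
  32 | 1-0--0,10000-
  33 | -00001,10-001,10000-
  34 | -00010,1-0--0,10--10
  36 | 1-0--0  (sole → essential)
  38 | 1-0--0,10--10
  42 | 10--10  (sole → essential)
  46 | 10--10,10111-
  47 | 10111-  (sole → essential)
  48 | 1-0--0  (sole → essential)
  50 | 1-0--0  (sole → essential)
  52 | -1-100,1-0--0
  54 | 1-0--0  (sole → essential)
  60 | -1-100  (sole → essential)
Essential prime implicants: -00010, -1-100, 0-1000, 0-1101, 01-111, 011--0, 011-0-, 1-0--0, 10--10, 10111-
Petrick residual → -00001
Minimum SOP uses 11 PIs: b'c'd'e'f + b'c'd'ef' + bde'f' + a'cd'e'f' + a'cde'f + a'bdef + a'bcf' + a'bce' + ac'f' + ab'ef' + ab'cde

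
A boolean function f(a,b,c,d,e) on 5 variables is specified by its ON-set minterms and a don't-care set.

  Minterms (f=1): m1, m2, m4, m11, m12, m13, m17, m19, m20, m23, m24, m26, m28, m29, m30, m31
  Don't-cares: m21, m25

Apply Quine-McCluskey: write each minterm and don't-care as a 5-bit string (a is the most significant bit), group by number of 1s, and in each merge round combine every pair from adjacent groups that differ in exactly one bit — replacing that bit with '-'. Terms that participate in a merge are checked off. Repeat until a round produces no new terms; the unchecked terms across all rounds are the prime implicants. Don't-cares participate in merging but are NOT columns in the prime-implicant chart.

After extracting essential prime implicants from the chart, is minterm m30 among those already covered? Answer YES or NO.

YES

Round 0: 00001✓ 00010 00100✓ 01011 01100✓ 01101✓ 10001✓ 10011✓ 10100✓ 10101✓ 10111✓ 11000✓ 11001✓ 11010✓ 11100✓ 11101✓ 11110✓ 11111✓
Round 1: -0001 -0100✓ -1100✓ -1101✓ 0-100✓ 0110-✓ 1-001✓ 1-100✓ 1-101✓ 1-111✓ 10-01✓ 10-11✓ 100-1✓ 101-1✓ 1010-✓ 11-00✓ 11-01✓ 11-10✓ 110-0✓ 1100-✓ 111-0✓ 111-1✓ 1110-✓ 1111-✓
Round 2: --100 -110- 1--01 1-1-1 1-10- 10--1 11--0 11-0- 111--
PIs = {--100, -0001, -110-, 00010, 01011, 1--01, 1-1-1, 1-10-, 10--1, 11--0, 11-0-, 111--}
Coverage chart:
  m1: -0001 ←essential
  m2: 00010 ←essential
  m4: --100 ←essential
  m11: 01011 ←essential
  m12: --100,-110-
  m13: -110- ←essential
  m17: -0001,1--01,10--1
  m19: 10--1 ←essential
  m20: --100,1-10-
  m23: 1-1-1,10--1
  m24: 11--0,11-0-
  m26: 11--0 ←essential
  m28: --100,-110-,1-10-,11--0,11-0-,111--
  m29: -110-,1--01,1-1-1,1-10-,11-0-,111--
  m30: 11--0,111--
  m31: 1-1-1,111--
Essential: --100, -0001, -110-, 00010, 01011, 10--1, 11--0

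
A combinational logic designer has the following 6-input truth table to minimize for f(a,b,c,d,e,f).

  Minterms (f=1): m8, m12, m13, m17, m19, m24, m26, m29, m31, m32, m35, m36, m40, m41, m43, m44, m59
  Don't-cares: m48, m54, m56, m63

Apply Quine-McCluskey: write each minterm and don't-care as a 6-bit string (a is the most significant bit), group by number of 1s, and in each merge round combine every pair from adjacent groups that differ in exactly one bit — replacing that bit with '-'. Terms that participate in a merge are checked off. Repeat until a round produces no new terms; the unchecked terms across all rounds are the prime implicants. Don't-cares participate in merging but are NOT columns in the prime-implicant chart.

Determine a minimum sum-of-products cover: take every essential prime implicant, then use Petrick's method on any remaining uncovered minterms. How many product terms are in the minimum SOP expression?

Round 0: 001000✓ 001100✓ 001101✓ 010001✓ 010011✓ 011000✓ 011010✓ 011101✓ 011111✓ 100000✓ 100011✓ 100100✓ 101000✓ 101001✓ 101011✓ 101100✓ 110000✓ 110110 111000✓ 111011✓ 111111✓
Round 1: -01000✓ -01100✓ -11000✓ -11111 0-1000✓ 0-1101 001-00✓ 00110- 0100-1 0110-0 0111-1 1-0000✓ 1-1000✓ 1-1011 10-000✓ 10-011 10-100✓ 100-00✓ 101-00✓ 1010-1 10100- 11-000✓ 111-11
Round 2: --1000 -01-00 1--000 10--00
PIs = {--1000, -01-00, -11111, 0-1101, 00110-, 0100-1, 0110-0, 0111-1, 1--000, 1-1011, 10--00, 10-011, 1010-1, 10100-, 110110, 111-11}
Coverage chart:
  m8: --1000,-01-00
  m12: -01-00,00110-
  m13: 0-1101,00110-
  m17: 0100-1 ←essential
  m19: 0100-1 ←essential
  m24: --1000,0110-0
  m26: 0110-0 ←essential
  m29: 0-1101,0111-1
  m31: -11111,0111-1
  m32: 1--000,10--00
  m35: 10-011 ←essential
  m36: 10--00 ←essential
  m40: --1000,-01-00,1--000,10--00,10100-
  m41: 1010-1,10100-
  m43: 1-1011,10-011,1010-1
  m44: -01-00,10--00
  m59: 1-1011,111-11
Essential: 0100-1, 0110-0, 10--00, 10-011
Petrick residual → --1000, 00110-, 0111-1, 1-1011, 1010-1
Min cover (9 terms): cd'e'f' + a'b'cde' + a'bc'd'f + a'bcd'f' + a'bcdf + acd'ef + ab'e'f' + ab'd'ef + ab'cd'f

9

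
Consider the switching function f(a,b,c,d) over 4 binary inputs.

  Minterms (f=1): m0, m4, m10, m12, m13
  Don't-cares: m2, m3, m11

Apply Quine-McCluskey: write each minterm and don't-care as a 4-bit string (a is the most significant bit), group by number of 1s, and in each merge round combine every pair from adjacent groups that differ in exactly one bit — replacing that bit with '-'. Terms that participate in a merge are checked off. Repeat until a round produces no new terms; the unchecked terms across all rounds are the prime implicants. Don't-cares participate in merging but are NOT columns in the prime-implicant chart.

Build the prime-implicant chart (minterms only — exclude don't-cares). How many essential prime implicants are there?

2

Round 0: 0000✓ 0010✓ 0011✓ 0100✓ 1010✓ 1011✓ 1100✓ 1101✓
Round 1: -010✓ -011✓ -100 0-00 00-0 001-✓ 101-✓ 110-
Round 2: -01-
PIs = {-01-, -100, 0-00, 00-0, 110-}
Coverage chart:
  m0: 0-00,00-0
  m4: -100,0-00
  m10: -01- ←essential
  m12: -100,110-
  m13: 110- ←essential
Essential: -01-, 110-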